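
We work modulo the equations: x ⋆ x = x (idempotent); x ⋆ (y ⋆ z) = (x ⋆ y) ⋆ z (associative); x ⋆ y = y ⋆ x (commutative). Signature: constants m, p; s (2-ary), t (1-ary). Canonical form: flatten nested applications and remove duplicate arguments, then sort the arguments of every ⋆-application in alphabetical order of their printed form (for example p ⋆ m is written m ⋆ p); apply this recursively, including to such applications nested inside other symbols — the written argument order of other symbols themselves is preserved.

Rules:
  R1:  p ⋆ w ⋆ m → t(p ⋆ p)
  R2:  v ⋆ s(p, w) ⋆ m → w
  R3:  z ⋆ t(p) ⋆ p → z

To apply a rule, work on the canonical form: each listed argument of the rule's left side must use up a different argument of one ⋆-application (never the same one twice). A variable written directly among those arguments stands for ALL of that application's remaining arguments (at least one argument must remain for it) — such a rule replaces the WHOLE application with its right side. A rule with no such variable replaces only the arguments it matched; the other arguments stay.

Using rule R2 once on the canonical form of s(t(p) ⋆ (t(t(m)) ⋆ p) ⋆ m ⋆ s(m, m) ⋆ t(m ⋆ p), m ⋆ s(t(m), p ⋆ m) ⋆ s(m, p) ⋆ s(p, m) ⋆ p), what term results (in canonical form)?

Canonical form:  s(m ⋆ p ⋆ s(m, m) ⋆ t(m ⋆ p) ⋆ t(p) ⋆ t(t(m)), m ⋆ p ⋆ s(m, p) ⋆ s(p, m) ⋆ s(t(m), m ⋆ p))
Apply R2:  consuming m, s(p, m);  v := p ⋆ s(m, p) ⋆ s(t(m), m ⋆ p), w := m
Every leftover argument binds to the variable; the entire application is replaced.
Result:  s(m ⋆ p ⋆ s(m, m) ⋆ t(m ⋆ p) ⋆ t(p) ⋆ t(t(m)), m)

Answer: s(m ⋆ p ⋆ s(m, m) ⋆ t(m ⋆ p) ⋆ t(p) ⋆ t(t(m)), m)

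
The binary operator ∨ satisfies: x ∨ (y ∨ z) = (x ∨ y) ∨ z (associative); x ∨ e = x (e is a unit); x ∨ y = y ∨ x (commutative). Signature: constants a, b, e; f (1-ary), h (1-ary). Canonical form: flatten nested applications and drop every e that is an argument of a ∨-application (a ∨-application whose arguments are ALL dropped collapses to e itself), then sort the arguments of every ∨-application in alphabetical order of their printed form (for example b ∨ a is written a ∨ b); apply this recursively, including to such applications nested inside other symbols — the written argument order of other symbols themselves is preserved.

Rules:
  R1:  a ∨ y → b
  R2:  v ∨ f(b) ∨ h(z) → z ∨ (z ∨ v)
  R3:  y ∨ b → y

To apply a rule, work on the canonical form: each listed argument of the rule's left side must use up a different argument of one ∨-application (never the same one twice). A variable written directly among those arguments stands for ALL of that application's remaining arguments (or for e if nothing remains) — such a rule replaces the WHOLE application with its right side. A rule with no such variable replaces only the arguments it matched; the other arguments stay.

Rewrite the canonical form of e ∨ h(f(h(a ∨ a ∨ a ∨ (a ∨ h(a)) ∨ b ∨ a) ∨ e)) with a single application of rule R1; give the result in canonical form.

Canonical form:  h(f(h(a ∨ a ∨ a ∨ a ∨ a ∨ b ∨ h(a))))
R1 matches:  uses a;  y := a ∨ a ∨ a ∨ a ∨ b ∨ h(a)
Every leftover argument binds to the variable; the entire application is replaced.
Giving:  h(f(h(b)))

Answer: h(f(h(b)))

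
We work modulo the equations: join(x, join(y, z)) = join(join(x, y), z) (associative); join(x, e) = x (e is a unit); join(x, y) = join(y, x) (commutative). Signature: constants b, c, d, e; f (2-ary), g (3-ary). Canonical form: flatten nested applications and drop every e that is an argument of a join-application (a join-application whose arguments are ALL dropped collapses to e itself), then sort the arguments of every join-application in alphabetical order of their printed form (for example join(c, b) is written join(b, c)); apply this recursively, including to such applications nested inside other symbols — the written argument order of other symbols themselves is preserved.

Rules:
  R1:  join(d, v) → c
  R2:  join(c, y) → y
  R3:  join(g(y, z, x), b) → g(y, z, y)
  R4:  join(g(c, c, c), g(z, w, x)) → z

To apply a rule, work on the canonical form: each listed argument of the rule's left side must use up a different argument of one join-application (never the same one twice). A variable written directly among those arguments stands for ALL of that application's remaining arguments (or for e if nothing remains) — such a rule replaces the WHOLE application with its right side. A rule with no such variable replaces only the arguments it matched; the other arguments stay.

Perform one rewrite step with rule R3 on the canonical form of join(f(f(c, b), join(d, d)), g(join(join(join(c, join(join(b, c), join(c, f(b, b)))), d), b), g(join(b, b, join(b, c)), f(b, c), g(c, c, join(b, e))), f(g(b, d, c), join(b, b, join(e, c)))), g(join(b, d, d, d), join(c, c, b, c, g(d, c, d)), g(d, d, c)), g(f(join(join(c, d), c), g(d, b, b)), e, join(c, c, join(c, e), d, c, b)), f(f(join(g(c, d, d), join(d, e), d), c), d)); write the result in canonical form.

Canonical form:  join(f(f(c, b), join(d, d)), f(f(join(d, d, g(c, d, d)), c), d), g(f(join(c, c, d), g(d, b, b)), e, join(b, c, c, c, c, d)), g(join(b, b, c, c, c, d, f(b, b)), g(join(b, b, b, c), f(b, c), g(c, c, b)), f(g(b, d, c), join(b, b, c))), g(join(b, d, d, d), join(b, c, c, c, g(d, c, d)), g(d, d, c)))
Match R3:  consume b, g(d, c, d);  x := d, y := d, z := c
New term:  join(f(f(c, b), join(d, d)), f(f(join(d, d, g(c, d, d)), c), d), g(f(join(c, c, d), g(d, b, b)), e, join(b, c, c, c, c, d)), g(join(b, b, c, c, c, d, f(b, b)), g(join(b, b, b, c), f(b, c), g(c, c, b)), f(g(b, d, c), join(b, b, c))), g(join(b, d, d, d), join(c, c, c, g(d, c, d)), g(d, d, c)))

Answer: join(f(f(c, b), join(d, d)), f(f(join(d, d, g(c, d, d)), c), d), g(f(join(c, c, d), g(d, b, b)), e, join(b, c, c, c, c, d)), g(join(b, b, c, c, c, d, f(b, b)), g(join(b, b, b, c), f(b, c), g(c, c, b)), f(g(b, d, c), join(b, b, c))), g(join(b, d, d, d), join(c, c, c, g(d, c, d)), g(d, d, c)))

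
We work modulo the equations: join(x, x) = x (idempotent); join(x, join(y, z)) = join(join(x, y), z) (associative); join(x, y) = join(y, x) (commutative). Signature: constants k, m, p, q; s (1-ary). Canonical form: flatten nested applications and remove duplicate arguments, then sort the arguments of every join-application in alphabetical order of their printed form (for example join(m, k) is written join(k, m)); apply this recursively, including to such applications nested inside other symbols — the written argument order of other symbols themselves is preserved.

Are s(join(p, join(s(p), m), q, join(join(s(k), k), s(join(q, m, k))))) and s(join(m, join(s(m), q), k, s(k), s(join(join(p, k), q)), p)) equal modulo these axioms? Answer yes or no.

Answer: no — s(join(k, m, p, q, s(join(k, m, q)), s(k), s(p))) vs s(join(k, m, p, q, s(join(k, p, q)), s(k), s(m)))

Derivation:
Left:  s(join(p, join(s(p), m), q, join(join(s(k), k), s(join(q, m, k)))))
  Descend into:  join(p, join(s(p), m), q, join(join(s(k), k), s(join(q, m, k))))
  Flatten:  join(p, s(p), m, q, s(k), k, s(join(q, m, k)))
  Canonicalize subterm:  s(join(q, m, k))  →  s(join(k, m, q))
  Sort:  join(k, m, p, q, s(join(k, m, q)), s(k), s(p))
  Reassemble:  s(join(k, m, p, q, s(join(k, m, q)), s(k), s(p)))
Right:  s(join(m, join(s(m), q), k, s(k), s(join(join(p, k), q)), p))
  Work inside:  join(m, join(s(m), q), k, s(k), s(join(join(p, k), q)), p)
  Merge nested applications:  join(m, s(m), q, k, s(k), s(join(join(p, k), q)), p)
  Canonicalize subterm:  s(join(join(p, k), q))  →  s(join(k, p, q))
  Sort arguments:  join(k, m, p, q, s(join(k, p, q)), s(k), s(m))
  Put back:  s(join(k, m, p, q, s(join(k, p, q)), s(k), s(m)))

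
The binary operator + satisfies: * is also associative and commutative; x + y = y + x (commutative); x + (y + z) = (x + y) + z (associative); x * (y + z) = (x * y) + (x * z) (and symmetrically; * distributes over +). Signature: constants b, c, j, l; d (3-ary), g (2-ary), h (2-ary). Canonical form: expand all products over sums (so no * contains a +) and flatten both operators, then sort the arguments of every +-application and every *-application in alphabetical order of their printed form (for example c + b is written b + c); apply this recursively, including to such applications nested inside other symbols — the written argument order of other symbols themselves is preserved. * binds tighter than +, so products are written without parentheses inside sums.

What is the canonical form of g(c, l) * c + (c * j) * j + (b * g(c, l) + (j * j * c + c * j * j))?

Merge nested applications:  c * g(c, l) + c * j * j + b * g(c, l) + c * j * j + c * j * j
Order the arguments:  b * g(c, l) + c * g(c, l) + c * j * j + c * j * j + c * j * j

Answer: b * g(c, l) + c * g(c, l) + c * j * j + c * j * j + c * j * j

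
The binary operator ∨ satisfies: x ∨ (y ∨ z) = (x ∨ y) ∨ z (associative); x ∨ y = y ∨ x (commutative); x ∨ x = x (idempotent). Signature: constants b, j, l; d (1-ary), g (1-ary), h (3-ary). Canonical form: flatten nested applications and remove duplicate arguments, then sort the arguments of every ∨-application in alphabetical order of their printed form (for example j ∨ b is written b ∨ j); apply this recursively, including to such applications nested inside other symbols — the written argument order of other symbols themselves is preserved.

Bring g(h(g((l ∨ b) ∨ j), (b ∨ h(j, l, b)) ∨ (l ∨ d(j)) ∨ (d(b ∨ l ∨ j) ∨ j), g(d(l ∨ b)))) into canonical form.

Answer: g(h(g(b ∨ j ∨ l), b ∨ d(b ∨ j ∨ l) ∨ d(j) ∨ h(j, l, b) ∨ j ∨ l, g(d(b ∨ l))))

Derivation:
Work inside:  (b ∨ h(j, l, b)) ∨ (l ∨ d(j)) ∨ (d(b ∨ l ∨ j) ∨ j)
Merge nested applications:  b ∨ h(j, l, b) ∨ l ∨ d(j) ∨ d(b ∨ l ∨ j) ∨ j
Inside:  d(b ∨ l ∨ j)  →  d(b ∨ j ∨ l)
Sort arguments:  b ∨ d(b ∨ j ∨ l) ∨ d(j) ∨ h(j, l, b) ∨ j ∨ l
Reassemble:  g(h(g(b ∨ j ∨ l), b ∨ d(b ∨ j ∨ l) ∨ d(j) ∨ h(j, l, b) ∨ j ∨ l, g(d(b ∨ l))))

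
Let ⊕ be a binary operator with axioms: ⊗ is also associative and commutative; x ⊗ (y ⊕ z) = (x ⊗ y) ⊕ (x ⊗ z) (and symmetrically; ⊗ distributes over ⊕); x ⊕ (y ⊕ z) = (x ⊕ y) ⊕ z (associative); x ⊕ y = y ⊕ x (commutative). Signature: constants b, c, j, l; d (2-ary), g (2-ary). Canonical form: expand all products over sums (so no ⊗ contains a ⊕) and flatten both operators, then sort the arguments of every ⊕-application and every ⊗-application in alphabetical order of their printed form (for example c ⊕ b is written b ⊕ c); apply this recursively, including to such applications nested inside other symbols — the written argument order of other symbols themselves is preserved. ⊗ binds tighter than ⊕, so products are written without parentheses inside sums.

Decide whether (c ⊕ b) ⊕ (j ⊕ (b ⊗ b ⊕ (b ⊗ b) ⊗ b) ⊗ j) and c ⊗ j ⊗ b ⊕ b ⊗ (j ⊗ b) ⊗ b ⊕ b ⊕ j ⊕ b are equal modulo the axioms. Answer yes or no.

Left:  (c ⊕ b) ⊕ (j ⊕ (b ⊗ b ⊕ (b ⊗ b) ⊗ b) ⊗ j)
  Expand:  c ⊕ b ⊕ j ⊕ b ⊗ b ⊗ j ⊕ b ⊗ b ⊗ b ⊗ j
  Sort:  b ⊕ b ⊗ b ⊗ b ⊗ j ⊕ b ⊗ b ⊗ j ⊕ c ⊕ j
Right:  c ⊗ j ⊗ b ⊕ b ⊗ (j ⊗ b) ⊗ b ⊕ b ⊕ j ⊕ b
  Flatten:  b ⊗ c ⊗ j ⊕ b ⊗ b ⊗ b ⊗ j ⊕ b ⊕ j ⊕ b
  Order the arguments:  b ⊕ b ⊕ b ⊗ b ⊗ b ⊗ j ⊕ b ⊗ c ⊗ j ⊕ j

Answer: no — b ⊕ b ⊗ b ⊗ b ⊗ j ⊕ b ⊗ b ⊗ j ⊕ c ⊕ j vs b ⊕ b ⊕ b ⊗ b ⊗ b ⊗ j ⊕ b ⊗ c ⊗ j ⊕ j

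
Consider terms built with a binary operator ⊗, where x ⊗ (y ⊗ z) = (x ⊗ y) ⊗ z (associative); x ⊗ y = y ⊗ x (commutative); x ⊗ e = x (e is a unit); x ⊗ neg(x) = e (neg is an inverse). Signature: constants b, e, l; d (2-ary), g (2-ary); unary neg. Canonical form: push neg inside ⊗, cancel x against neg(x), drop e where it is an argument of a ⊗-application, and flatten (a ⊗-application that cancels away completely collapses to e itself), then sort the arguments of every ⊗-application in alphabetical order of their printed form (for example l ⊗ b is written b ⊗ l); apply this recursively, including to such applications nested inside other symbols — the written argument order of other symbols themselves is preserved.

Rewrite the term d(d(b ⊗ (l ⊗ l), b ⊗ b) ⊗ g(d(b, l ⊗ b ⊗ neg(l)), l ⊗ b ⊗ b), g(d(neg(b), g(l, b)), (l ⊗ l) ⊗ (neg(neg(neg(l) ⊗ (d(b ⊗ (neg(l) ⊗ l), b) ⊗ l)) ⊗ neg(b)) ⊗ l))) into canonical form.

Answer: d(d(b ⊗ l ⊗ l, b ⊗ b) ⊗ g(d(b, b), b ⊗ b ⊗ l), g(d(neg(b), g(l, b)), b ⊗ d(b, b) ⊗ l ⊗ l ⊗ l))

Derivation:
Work inside:  (l ⊗ l) ⊗ (neg(neg(neg(l) ⊗ (d(b ⊗ (neg(l) ⊗ l), b) ⊗ l)) ⊗ neg(b)) ⊗ l)
Push neg inside:  distribute neg over ⊗ and collapse double neg
Collect terms:  l ⊗ l ⊗ l ⊗ d(b, b) ⊗ b
Order the arguments:  b ⊗ d(b, b) ⊗ l ⊗ l ⊗ l
Reassemble:  d(d(b ⊗ l ⊗ l, b ⊗ b) ⊗ g(d(b, b), b ⊗ b ⊗ l), g(d(neg(b), g(l, b)), b ⊗ d(b, b) ⊗ l ⊗ l ⊗ l))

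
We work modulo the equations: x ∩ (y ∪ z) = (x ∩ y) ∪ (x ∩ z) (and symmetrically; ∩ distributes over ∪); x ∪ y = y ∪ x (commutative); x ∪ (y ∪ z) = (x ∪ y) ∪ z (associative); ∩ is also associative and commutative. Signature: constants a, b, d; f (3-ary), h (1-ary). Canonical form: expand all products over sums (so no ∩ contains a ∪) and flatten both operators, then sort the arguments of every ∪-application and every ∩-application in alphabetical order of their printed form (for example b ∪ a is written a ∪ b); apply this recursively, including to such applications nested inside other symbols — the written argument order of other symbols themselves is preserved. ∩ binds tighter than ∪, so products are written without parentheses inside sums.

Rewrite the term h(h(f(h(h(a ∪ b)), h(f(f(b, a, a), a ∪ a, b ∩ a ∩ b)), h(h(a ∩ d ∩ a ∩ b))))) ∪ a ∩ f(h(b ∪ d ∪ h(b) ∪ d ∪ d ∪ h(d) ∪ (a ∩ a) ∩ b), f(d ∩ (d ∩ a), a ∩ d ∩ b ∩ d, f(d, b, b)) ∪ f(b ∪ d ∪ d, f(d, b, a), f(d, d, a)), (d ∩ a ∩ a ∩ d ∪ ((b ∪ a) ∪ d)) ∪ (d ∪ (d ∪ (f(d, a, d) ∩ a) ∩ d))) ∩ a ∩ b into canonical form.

Flatten:  h(h(f(h(h(a ∪ b)), h(f(f(b, a, a), a ∪ a, a ∩ b ∩ b)), h(h(a ∩ a ∩ b ∩ d))))) ∪ a ∩ a ∩ b ∩ f(h(a ∩ a ∩ b ∪ b ∪ d ∪ d ∪ d ∪ h(b) ∪ h(d)), f(a ∩ d ∩ d, a ∩ b ∩ d ∩ d, f(d, b, b)) ∪ f(b ∪ d ∪ d, f(d, b, a), f(d, d, a)), a ∪ a ∩ a ∩ d ∩ d ∪ a ∩ d ∩ f(d, a, d) ∪ b ∪ d ∪ d ∪ d)
Sort arguments:  a ∩ a ∩ b ∩ f(h(a ∩ a ∩ b ∪ b ∪ d ∪ d ∪ d ∪ h(b) ∪ h(d)), f(a ∩ d ∩ d, a ∩ b ∩ d ∩ d, f(d, b, b)) ∪ f(b ∪ d ∪ d, f(d, b, a), f(d, d, a)), a ∪ a ∩ a ∩ d ∩ d ∪ a ∩ d ∩ f(d, a, d) ∪ b ∪ d ∪ d ∪ d) ∪ h(h(f(h(h(a ∪ b)), h(f(f(b, a, a), a ∪ a, a ∩ b ∩ b)), h(h(a ∩ a ∩ b ∩ d)))))

Answer: a ∩ a ∩ b ∩ f(h(a ∩ a ∩ b ∪ b ∪ d ∪ d ∪ d ∪ h(b) ∪ h(d)), f(a ∩ d ∩ d, a ∩ b ∩ d ∩ d, f(d, b, b)) ∪ f(b ∪ d ∪ d, f(d, b, a), f(d, d, a)), a ∪ a ∩ a ∩ d ∩ d ∪ a ∩ d ∩ f(d, a, d) ∪ b ∪ d ∪ d ∪ d) ∪ h(h(f(h(h(a ∪ b)), h(f(f(b, a, a), a ∪ a, a ∩ b ∩ b)), h(h(a ∩ a ∩ b ∩ d)))))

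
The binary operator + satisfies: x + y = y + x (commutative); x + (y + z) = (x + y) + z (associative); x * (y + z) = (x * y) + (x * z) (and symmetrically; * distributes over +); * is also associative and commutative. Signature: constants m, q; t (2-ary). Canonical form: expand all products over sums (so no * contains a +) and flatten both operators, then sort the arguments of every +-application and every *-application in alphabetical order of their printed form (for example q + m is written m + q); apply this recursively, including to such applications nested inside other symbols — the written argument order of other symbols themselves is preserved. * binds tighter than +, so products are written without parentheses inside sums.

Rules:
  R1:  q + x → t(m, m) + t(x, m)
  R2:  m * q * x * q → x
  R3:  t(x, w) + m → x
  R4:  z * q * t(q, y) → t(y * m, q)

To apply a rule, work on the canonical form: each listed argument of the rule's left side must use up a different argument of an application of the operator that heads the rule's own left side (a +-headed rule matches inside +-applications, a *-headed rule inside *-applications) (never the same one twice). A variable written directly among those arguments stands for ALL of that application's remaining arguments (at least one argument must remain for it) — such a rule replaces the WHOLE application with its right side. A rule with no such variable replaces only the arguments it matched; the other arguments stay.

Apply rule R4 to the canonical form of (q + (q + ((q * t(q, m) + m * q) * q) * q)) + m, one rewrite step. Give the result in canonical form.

Canonical form:  m + m * q * q * q + q + q + q * q * q * t(q, m)
Apply R4:  consuming q, t(q, m);  y := m, z := q * q
Every leftover argument binds to the variable; the entire application is replaced.
Result:  m + m * q * q * q + q + q + t(m * m, q)

Answer: m + m * q * q * q + q + q + t(m * m, q)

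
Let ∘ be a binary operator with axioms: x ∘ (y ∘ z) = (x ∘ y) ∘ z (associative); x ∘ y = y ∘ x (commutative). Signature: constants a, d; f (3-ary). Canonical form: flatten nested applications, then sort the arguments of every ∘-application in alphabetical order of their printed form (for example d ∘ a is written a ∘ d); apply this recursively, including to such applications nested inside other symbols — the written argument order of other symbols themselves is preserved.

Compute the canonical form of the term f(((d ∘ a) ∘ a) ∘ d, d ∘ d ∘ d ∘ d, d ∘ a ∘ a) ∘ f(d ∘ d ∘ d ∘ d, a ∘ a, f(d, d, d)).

Canonicalize subterm:  f(((d ∘ a) ∘ a) ∘ d, d ∘ d ∘ d ∘ d, d ∘ a ∘ a)  →  f(a ∘ a ∘ d ∘ d, d ∘ d ∘ d ∘ d, a ∘ a ∘ d)
Sort:  f(a ∘ a ∘ d ∘ d, d ∘ d ∘ d ∘ d, a ∘ a ∘ d) ∘ f(d ∘ d ∘ d ∘ d, a ∘ a, f(d, d, d))

Answer: f(a ∘ a ∘ d ∘ d, d ∘ d ∘ d ∘ d, a ∘ a ∘ d) ∘ f(d ∘ d ∘ d ∘ d, a ∘ a, f(d, d, d))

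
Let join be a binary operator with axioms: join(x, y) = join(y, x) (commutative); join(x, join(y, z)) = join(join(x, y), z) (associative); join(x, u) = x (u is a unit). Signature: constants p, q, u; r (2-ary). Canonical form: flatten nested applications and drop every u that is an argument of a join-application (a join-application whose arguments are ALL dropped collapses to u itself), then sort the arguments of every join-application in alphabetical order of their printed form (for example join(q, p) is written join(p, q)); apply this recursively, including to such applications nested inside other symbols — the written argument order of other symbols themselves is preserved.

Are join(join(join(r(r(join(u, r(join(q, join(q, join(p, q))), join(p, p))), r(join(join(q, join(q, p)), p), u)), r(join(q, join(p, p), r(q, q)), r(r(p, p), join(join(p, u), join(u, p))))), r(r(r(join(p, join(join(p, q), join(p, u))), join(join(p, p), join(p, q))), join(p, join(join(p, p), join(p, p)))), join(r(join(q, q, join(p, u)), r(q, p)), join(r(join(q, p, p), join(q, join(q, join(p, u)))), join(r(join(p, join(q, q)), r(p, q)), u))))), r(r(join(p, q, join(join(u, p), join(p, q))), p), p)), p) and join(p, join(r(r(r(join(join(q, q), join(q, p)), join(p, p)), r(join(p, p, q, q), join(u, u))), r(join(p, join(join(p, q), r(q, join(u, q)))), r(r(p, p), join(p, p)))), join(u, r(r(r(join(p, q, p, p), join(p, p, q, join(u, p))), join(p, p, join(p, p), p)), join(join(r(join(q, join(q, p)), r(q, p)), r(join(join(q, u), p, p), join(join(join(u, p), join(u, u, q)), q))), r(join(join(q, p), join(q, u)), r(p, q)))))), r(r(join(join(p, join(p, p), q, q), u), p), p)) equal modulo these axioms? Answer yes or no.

Left:  join(join(join(r(r(join(u, r(join(q, join(q, join(p, q))), join(p, p))), r(join(join(q, join(q, p)), p), u)), r(join(q, join(p, p), r(q, q)), r(r(p, p), join(join(p, u), join(u, p))))), r(r(r(join(p, join(join(p, q), join(p, u))), join(join(p, p), join(p, q))), join(p, join(join(p, p), join(p, p)))), join(r(join(q, q, join(p, u)), r(q, p)), join(r(join(q, p, p), join(q, join(q, join(p, u)))), join(r(join(p, join(q, q)), r(p, q)), u))))), r(r(join(p, q, join(join(u, p), join(p, q))), p), p)), p)
  Flatten:  join(r(r(join(u, r(join(q, join(q, join(p, q))), join(p, p))), r(join(join(q, join(q, p)), p), u)), r(join(q, join(p, p), r(q, q)), r(r(p, p), join(join(p, u), join(u, p))))), r(r(r(join(p, join(join(p, q), join(p, u))), join(join(p, p), join(p, q))), join(p, join(join(p, p), join(p, p)))), join(r(join(q, q, join(p, u)), r(q, p)), join(r(join(q, p, p), join(q, join(q, join(p, u)))), join(r(join(p, join(q, q)), r(p, q)), u)))), r(r(join(p, q, join(join(u, p), join(p, q))), p), p), p)
  Simplify inside:  r(r(join(u, r(join(q, join(q, join(p, q))), join(p, p))), r(join(join(q, join(q, p)), p), u)), r(join(q, join(p, p), r(q, q)), r(r(p, p), join(join(p, u), join(u, p)))))  →  r(r(r(join(p, q, q, q), join(p, p)), r(join(p, p, q, q), u)), r(join(p, p, q, r(q, q)), r(r(p, p), join(p, p))))
  Simplify inside:  r(r(r(join(p, join(join(p, q), join(p, u))), join(join(p, p), join(p, q))), join(p, join(join(p, p), join(p, p)))), join(r(join(q, q, join(p, u)), r(q, p)), join(r(join(q, p, p), join(q, join(q, join(p, u)))), join(r(join(p, join(q, q)), r(p, q)), u))))  →  r(r(r(join(p, p, p, q), join(p, p, p, q)), join(p, p, p, p, p)), join(r(join(p, p, q), join(p, q, q)), r(join(p, q, q), r(p, q)), r(join(p, q, q), r(q, p))))
  Canonicalize subterm:  r(r(join(p, q, join(join(u, p), join(p, q))), p), p)  →  r(r(join(p, p, p, q, q), p), p)
  Order the arguments:  join(p, r(r(join(p, p, p, q, q), p), p), r(r(r(join(p, p, p, q), join(p, p, p, q)), join(p, p, p, p, p)), join(r(join(p, p, q), join(p, q, q)), r(join(p, q, q), r(p, q)), r(join(p, q, q), r(q, p)))), r(r(r(join(p, q, q, q), join(p, p)), r(join(p, p, q, q), u)), r(join(p, p, q, r(q, q)), r(r(p, p), join(p, p)))))
Right:  join(p, join(r(r(r(join(join(q, q), join(q, p)), join(p, p)), r(join(p, p, q, q), join(u, u))), r(join(p, join(join(p, q), r(q, join(u, q)))), r(r(p, p), join(p, p)))), join(u, r(r(r(join(p, q, p, p), join(p, p, q, join(u, p))), join(p, p, join(p, p), p)), join(join(r(join(q, join(q, p)), r(q, p)), r(join(join(q, u), p, p), join(join(join(u, p), join(u, u, q)), q))), r(join(join(q, p), join(q, u)), r(p, q)))))), r(r(join(join(p, join(p, p), q, q), u), p), p))
  Merge nested applications:  join(p, r(r(r(join(join(q, q), join(q, p)), join(p, p)), r(join(p, p, q, q), join(u, u))), r(join(p, join(join(p, q), r(q, join(u, q)))), r(r(p, p), join(p, p)))), u, r(r(r(join(p, q, p, p), join(p, p, q, join(u, p))), join(p, p, join(p, p), p)), join(join(r(join(q, join(q, p)), r(q, p)), r(join(join(q, u), p, p), join(join(join(u, p), join(u, u, q)), q))), r(join(join(q, p), join(q, u)), r(p, q)))), r(r(join(join(p, join(p, p), q, q), u), p), p))
  Canonicalize subterm:  r(r(r(join(join(q, q), join(q, p)), join(p, p)), r(join(p, p, q, q), join(u, u))), r(join(p, join(join(p, q), r(q, join(u, q)))), r(r(p, p), join(p, p))))  →  r(r(r(join(p, q, q, q), join(p, p)), r(join(p, p, q, q), u)), r(join(p, p, q, r(q, q)), r(r(p, p), join(p, p))))
  Inside:  r(r(r(join(p, q, p, p), join(p, p, q, join(u, p))), join(p, p, join(p, p), p)), join(join(r(join(q, join(q, p)), r(q, p)), r(join(join(q, u), p, p), join(join(join(u, p), join(u, u, q)), q))), r(join(join(q, p), join(q, u)), r(p, q))))  →  r(r(r(join(p, p, p, q), join(p, p, p, q)), join(p, p, p, p, p)), join(r(join(p, p, q), join(p, q, q)), r(join(p, q, q), r(p, q)), r(join(p, q, q), r(q, p))))
  Canonicalize subterm:  r(r(join(join(p, join(p, p), q, q), u), p), p)  →  r(r(join(p, p, p, q, q), p), p)
  Drop the unit:  drop u
  Order the arguments:  join(p, r(r(join(p, p, p, q, q), p), p), r(r(r(join(p, p, p, q), join(p, p, p, q)), join(p, p, p, p, p)), join(r(join(p, p, q), join(p, q, q)), r(join(p, q, q), r(p, q)), r(join(p, q, q), r(q, p)))), r(r(r(join(p, q, q, q), join(p, p)), r(join(p, p, q, q), u)), r(join(p, p, q, r(q, q)), r(r(p, p), join(p, p)))))

Answer: yes — both canonical forms are join(p, r(r(join(p, p, p, q, q), p), p), r(r(r(join(p, p, p, q), join(p, p, p, q)), join(p, p, p, p, p)), join(r(join(p, p, q), join(p, q, q)), r(join(p, q, q), r(p, q)), r(join(p, q, q), r(q, p)))), r(r(r(join(p, q, q, q), join(p, p)), r(join(p, p, q, q), u)), r(join(p, p, q, r(q, q)), r(r(p, p), join(p, p)))))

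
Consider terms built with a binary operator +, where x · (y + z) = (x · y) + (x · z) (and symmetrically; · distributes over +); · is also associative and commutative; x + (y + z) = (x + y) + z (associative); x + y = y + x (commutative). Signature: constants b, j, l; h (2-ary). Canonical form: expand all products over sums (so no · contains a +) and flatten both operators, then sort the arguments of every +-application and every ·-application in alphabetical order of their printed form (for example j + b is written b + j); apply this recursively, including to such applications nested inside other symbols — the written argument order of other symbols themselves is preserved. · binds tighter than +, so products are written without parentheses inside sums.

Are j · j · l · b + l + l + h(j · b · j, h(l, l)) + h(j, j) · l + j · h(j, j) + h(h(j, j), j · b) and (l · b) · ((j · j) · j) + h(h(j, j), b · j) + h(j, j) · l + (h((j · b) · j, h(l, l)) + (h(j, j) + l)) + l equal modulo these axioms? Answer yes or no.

Answer: no — b · j · j · l + h(b · j · j, h(l, l)) + h(h(j, j), b · j) + h(j, j) · j + h(j, j) · l + l + l vs b · j · j · j · l + h(b · j · j, h(l, l)) + h(h(j, j), b · j) + h(j, j) + h(j, j) · l + l + l

Derivation:
Left:  j · j · l · b + l + l + h(j · b · j, h(l, l)) + h(j, j) · l + j · h(j, j) + h(h(j, j), j · b)
  Flatten:  b · j · j · l + l + l + h(b · j · j, h(l, l)) + h(j, j) · l + h(j, j) · j + h(h(j, j), b · j)
  Sort arguments:  b · j · j · l + h(b · j · j, h(l, l)) + h(h(j, j), b · j) + h(j, j) · j + h(j, j) · l + l + l
Right:  (l · b) · ((j · j) · j) + h(h(j, j), b · j) + h(j, j) · l + (h((j · b) · j, h(l, l)) + (h(j, j) + l)) + l
  Un-nest:  b · j · j · j · l + h(h(j, j), b · j) + h(j, j) · l + h(b · j · j, h(l, l)) + h(j, j) + l + l
  Sort:  b · j · j · j · l + h(b · j · j, h(l, l)) + h(h(j, j), b · j) + h(j, j) + h(j, j) · l + l + l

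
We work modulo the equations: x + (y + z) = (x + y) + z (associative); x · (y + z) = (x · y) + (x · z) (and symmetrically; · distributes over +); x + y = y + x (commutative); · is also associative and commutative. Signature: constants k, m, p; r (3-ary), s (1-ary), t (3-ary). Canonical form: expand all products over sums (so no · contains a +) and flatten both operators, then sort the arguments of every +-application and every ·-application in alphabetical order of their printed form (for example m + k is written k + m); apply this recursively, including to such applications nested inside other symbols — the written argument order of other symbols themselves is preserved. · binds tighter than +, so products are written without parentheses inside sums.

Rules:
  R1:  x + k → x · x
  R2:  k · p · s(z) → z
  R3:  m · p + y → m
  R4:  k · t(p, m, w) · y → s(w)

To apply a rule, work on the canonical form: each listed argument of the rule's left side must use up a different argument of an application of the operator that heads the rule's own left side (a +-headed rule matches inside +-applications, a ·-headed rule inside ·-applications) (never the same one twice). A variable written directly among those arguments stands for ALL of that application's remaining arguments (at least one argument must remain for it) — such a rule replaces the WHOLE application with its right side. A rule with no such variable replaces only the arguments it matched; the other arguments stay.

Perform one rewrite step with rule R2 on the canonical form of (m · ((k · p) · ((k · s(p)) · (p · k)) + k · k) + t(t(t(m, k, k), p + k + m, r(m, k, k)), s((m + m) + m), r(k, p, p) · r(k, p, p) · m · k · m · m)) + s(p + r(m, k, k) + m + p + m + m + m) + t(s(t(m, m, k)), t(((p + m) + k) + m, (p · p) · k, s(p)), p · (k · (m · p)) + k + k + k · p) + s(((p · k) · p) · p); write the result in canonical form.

Answer: k · k · m + k · k · m · p · p + s(k · p · p · p) + s(m + m + m + m + p + p + r(m, k, k)) + t(s(t(m, m, k)), t(k + m + m + p, k · p · p, s(p)), k + k + k · m · p · p + k · p) + t(t(t(m, k, k), k + m + p, r(m, k, k)), s(m + m + m), k · m · m · m · r(k, p, p) · r(k, p, p))

Derivation:
Canonical form:  k · k · k · m · p · p · s(p) + k · k · m + s(k · p · p · p) + s(m + m + m + m + p + p + r(m, k, k)) + t(s(t(m, m, k)), t(k + m + m + p, k · p · p, s(p)), k + k + k · m · p · p + k · p) + t(t(t(m, k, k), k + m + p, r(m, k, k)), s(m + m + m), k · m · m · m · r(k, p, p) · r(k, p, p))
R2 matches:  uses k, p, s(p);  z := p
New term:  k · k · m + k · k · m · p · p + s(k · p · p · p) + s(m + m + m + m + p + p + r(m, k, k)) + t(s(t(m, m, k)), t(k + m + m + p, k · p · p, s(p)), k + k + k · m · p · p + k · p) + t(t(t(m, k, k), k + m + p, r(m, k, k)), s(m + m + m), k · m · m · m · r(k, p, p) · r(k, p, p))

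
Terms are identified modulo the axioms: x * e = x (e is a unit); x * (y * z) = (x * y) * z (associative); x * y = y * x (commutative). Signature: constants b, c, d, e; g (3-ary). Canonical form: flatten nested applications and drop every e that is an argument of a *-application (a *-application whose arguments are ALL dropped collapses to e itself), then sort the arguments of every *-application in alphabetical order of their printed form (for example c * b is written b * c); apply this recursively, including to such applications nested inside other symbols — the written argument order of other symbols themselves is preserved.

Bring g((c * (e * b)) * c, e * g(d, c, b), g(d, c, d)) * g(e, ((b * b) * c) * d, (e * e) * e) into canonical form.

Canonicalize subterm:  g((c * (e * b)) * c, e * g(d, c, b), g(d, c, d))  →  g(b * c * c, g(d, c, b), g(d, c, d))
Canonicalize subterm:  g(e, ((b * b) * c) * d, (e * e) * e)  →  g(e, b * b * c * d, e)
Order the arguments:  g(b * c * c, g(d, c, b), g(d, c, d)) * g(e, b * b * c * d, e)

Answer: g(b * c * c, g(d, c, b), g(d, c, d)) * g(e, b * b * c * d, e)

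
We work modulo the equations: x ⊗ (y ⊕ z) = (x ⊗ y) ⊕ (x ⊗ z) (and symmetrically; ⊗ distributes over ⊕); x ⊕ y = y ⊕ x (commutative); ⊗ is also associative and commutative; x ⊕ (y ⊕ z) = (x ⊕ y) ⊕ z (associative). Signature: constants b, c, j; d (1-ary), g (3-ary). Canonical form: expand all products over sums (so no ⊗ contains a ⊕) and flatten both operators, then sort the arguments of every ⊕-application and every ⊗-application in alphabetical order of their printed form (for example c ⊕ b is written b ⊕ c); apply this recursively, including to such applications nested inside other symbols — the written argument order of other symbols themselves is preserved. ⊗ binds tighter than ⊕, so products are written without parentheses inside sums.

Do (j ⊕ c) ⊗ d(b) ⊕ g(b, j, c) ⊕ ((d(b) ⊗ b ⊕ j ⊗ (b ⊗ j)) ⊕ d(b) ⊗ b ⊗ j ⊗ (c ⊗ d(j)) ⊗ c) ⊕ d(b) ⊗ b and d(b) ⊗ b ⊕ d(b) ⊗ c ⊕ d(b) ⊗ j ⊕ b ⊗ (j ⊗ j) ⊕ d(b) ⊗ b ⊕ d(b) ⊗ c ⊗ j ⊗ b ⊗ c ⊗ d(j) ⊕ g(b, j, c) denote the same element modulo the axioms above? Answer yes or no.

Left:  (j ⊕ c) ⊗ d(b) ⊕ g(b, j, c) ⊕ ((d(b) ⊗ b ⊕ j ⊗ (b ⊗ j)) ⊕ d(b) ⊗ b ⊗ j ⊗ (c ⊗ d(j)) ⊗ c) ⊕ d(b) ⊗ b
  Expand products over sums:  d(b) ⊗ j ⊕ c ⊗ d(b) ⊕ g(b, j, c) ⊕ b ⊗ d(b) ⊕ b ⊗ j ⊗ j ⊕ b ⊗ c ⊗ c ⊗ d(b) ⊗ d(j) ⊗ j ⊕ b ⊗ d(b)
  Sort:  b ⊗ c ⊗ c ⊗ d(b) ⊗ d(j) ⊗ j ⊕ b ⊗ d(b) ⊕ b ⊗ d(b) ⊕ b ⊗ j ⊗ j ⊕ c ⊗ d(b) ⊕ d(b) ⊗ j ⊕ g(b, j, c)
Right:  d(b) ⊗ b ⊕ d(b) ⊗ c ⊕ d(b) ⊗ j ⊕ b ⊗ (j ⊗ j) ⊕ d(b) ⊗ b ⊕ d(b) ⊗ c ⊗ j ⊗ b ⊗ c ⊗ d(j) ⊕ g(b, j, c)
  Un-nest:  b ⊗ d(b) ⊕ c ⊗ d(b) ⊕ d(b) ⊗ j ⊕ b ⊗ j ⊗ j ⊕ b ⊗ d(b) ⊕ b ⊗ c ⊗ c ⊗ d(b) ⊗ d(j) ⊗ j ⊕ g(b, j, c)
  Order the arguments:  b ⊗ c ⊗ c ⊗ d(b) ⊗ d(j) ⊗ j ⊕ b ⊗ d(b) ⊕ b ⊗ d(b) ⊕ b ⊗ j ⊗ j ⊕ c ⊗ d(b) ⊕ d(b) ⊗ j ⊕ g(b, j, c)

Answer: yes — both canonical forms are b ⊗ c ⊗ c ⊗ d(b) ⊗ d(j) ⊗ j ⊕ b ⊗ d(b) ⊕ b ⊗ d(b) ⊕ b ⊗ j ⊗ j ⊕ c ⊗ d(b) ⊕ d(b) ⊗ j ⊕ g(b, j, c)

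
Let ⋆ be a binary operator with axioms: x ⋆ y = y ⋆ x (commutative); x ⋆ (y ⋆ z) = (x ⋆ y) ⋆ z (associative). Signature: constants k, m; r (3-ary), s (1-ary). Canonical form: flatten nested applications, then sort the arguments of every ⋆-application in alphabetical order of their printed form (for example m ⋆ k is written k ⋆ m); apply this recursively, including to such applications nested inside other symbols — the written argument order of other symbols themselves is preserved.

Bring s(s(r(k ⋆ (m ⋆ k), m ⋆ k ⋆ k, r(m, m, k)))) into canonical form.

Answer: s(s(r(k ⋆ k ⋆ m, k ⋆ k ⋆ m, r(m, m, k))))

Derivation:
Descend into:  k ⋆ (m ⋆ k)
Merge nested applications:  k ⋆ m ⋆ k
Sort:  k ⋆ k ⋆ m
Put back:  s(s(r(k ⋆ k ⋆ m, k ⋆ k ⋆ m, r(m, m, k))))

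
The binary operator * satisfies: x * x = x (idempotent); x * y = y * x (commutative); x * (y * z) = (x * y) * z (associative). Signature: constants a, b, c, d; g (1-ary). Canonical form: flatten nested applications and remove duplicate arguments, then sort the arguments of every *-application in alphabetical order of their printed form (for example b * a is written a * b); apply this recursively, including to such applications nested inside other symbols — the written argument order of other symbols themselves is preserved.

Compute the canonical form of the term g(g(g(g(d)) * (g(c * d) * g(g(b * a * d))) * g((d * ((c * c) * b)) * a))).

Work inside:  g(g(d)) * (g(c * d) * g(g(b * a * d))) * g((d * ((c * c) * b)) * a)
Flatten:  g(g(d)) * g(c * d) * g(g(b * a * d)) * g((d * ((c * c) * b)) * a)
Inside:  g(g(b * a * d))  →  g(g(a * b * d))
Canonicalize subterm:  g((d * ((c * c) * b)) * a)  →  g(a * b * c * d)
Order the arguments:  g(a * b * c * d) * g(c * d) * g(g(a * b * d)) * g(g(d))
Reassemble:  g(g(g(a * b * c * d) * g(c * d) * g(g(a * b * d)) * g(g(d))))

Answer: g(g(g(a * b * c * d) * g(c * d) * g(g(a * b * d)) * g(g(d))))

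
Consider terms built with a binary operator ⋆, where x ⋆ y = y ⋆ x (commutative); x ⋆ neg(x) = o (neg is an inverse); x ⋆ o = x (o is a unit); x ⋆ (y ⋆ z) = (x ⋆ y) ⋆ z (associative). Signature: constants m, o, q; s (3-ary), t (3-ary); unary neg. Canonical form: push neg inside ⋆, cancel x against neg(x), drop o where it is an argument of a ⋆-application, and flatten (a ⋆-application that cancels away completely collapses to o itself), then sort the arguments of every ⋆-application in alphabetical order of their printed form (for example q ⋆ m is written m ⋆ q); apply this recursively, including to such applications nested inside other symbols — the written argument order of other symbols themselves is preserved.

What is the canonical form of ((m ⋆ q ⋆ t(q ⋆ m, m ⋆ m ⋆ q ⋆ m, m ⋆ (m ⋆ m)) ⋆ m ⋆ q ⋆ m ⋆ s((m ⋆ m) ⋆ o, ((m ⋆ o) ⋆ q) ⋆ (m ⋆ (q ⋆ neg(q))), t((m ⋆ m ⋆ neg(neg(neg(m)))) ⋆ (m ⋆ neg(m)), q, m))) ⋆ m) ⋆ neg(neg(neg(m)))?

Answer: m ⋆ m ⋆ m ⋆ q ⋆ q ⋆ s(m ⋆ m, m ⋆ m ⋆ q, t(m, q, m)) ⋆ t(m ⋆ q, m ⋆ m ⋆ m ⋆ q, m ⋆ m ⋆ m)

Derivation:
Push neg inside:  distribute neg over ⋆ and collapse double neg
Collect terms:  m ⋆ m ⋆ m ⋆ q ⋆ q ⋆ t(m ⋆ q, m ⋆ m ⋆ m ⋆ q, m ⋆ m ⋆ m) ⋆ s(m ⋆ m, m ⋆ m ⋆ q, t(m, q, m))
Sort arguments:  m ⋆ m ⋆ m ⋆ q ⋆ q ⋆ s(m ⋆ m, m ⋆ m ⋆ q, t(m, q, m)) ⋆ t(m ⋆ q, m ⋆ m ⋆ m ⋆ q, m ⋆ m ⋆ m)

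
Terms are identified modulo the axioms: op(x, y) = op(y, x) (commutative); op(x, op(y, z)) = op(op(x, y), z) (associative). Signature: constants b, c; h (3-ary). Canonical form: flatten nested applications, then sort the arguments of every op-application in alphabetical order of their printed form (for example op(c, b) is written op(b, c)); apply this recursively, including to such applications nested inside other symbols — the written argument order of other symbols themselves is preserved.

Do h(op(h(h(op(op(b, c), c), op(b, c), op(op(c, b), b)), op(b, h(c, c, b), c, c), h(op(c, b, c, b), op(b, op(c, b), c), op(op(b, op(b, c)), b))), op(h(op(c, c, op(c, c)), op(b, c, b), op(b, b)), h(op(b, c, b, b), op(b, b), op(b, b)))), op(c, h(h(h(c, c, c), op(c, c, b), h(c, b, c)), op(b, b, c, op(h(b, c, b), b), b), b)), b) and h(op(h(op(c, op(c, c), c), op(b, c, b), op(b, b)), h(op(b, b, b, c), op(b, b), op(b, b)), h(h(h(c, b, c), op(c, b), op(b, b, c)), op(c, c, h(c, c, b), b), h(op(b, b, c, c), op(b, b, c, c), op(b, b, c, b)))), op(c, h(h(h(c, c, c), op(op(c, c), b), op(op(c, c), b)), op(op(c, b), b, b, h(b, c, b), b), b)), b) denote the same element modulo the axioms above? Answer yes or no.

Answer: no — h(op(h(h(op(b, c, c), op(b, c), op(b, b, c)), op(b, c, c, h(c, c, b)), h(op(b, b, c, c), op(b, b, c, c), op(b, b, b, c))), h(op(b, b, b, c), op(b, b), op(b, b)), h(op(c, c, c, c), op(b, b, c), op(b, b))), op(c, h(h(h(c, c, c), op(b, c, c), h(c, b, c)), op(b, b, b, b, c, h(b, c, b)), b)), b) vs h(op(h(h(h(c, b, c), op(b, c), op(b, b, c)), op(b, c, c, h(c, c, b)), h(op(b, b, c, c), op(b, b, c, c), op(b, b, b, c))), h(op(b, b, b, c), op(b, b), op(b, b)), h(op(c, c, c, c), op(b, b, c), op(b, b))), op(c, h(h(h(c, c, c), op(b, c, c), op(b, c, c)), op(b, b, b, b, c, h(b, c, b)), b)), b)

Derivation:
Left:  h(op(h(h(op(op(b, c), c), op(b, c), op(op(c, b), b)), op(b, h(c, c, b), c, c), h(op(c, b, c, b), op(b, op(c, b), c), op(op(b, op(b, c)), b))), op(h(op(c, c, op(c, c)), op(b, c, b), op(b, b)), h(op(b, c, b, b), op(b, b), op(b, b)))), op(c, h(h(h(c, c, c), op(c, c, b), h(c, b, c)), op(b, b, c, op(h(b, c, b), b), b), b)), b)
  Work inside:  op(h(h(op(op(b, c), c), op(b, c), op(op(c, b), b)), op(b, h(c, c, b), c, c), h(op(c, b, c, b), op(b, op(c, b), c), op(op(b, op(b, c)), b))), op(h(op(c, c, op(c, c)), op(b, c, b), op(b, b)), h(op(b, c, b, b), op(b, b), op(b, b))))
  Un-nest:  op(h(h(op(op(b, c), c), op(b, c), op(op(c, b), b)), op(b, h(c, c, b), c, c), h(op(c, b, c, b), op(b, op(c, b), c), op(op(b, op(b, c)), b))), h(op(c, c, op(c, c)), op(b, c, b), op(b, b)), h(op(b, c, b, b), op(b, b), op(b, b)))
  Inside:  h(h(op(op(b, c), c), op(b, c), op(op(c, b), b)), op(b, h(c, c, b), c, c), h(op(c, b, c, b), op(b, op(c, b), c), op(op(b, op(b, c)), b)))  →  h(h(op(b, c, c), op(b, c), op(b, b, c)), op(b, c, c, h(c, c, b)), h(op(b, b, c, c), op(b, b, c, c), op(b, b, b, c)))
  Simplify inside:  h(op(c, c, op(c, c)), op(b, c, b), op(b, b))  →  h(op(c, c, c, c), op(b, b, c), op(b, b))
  Canonicalize subterm:  h(op(b, c, b, b), op(b, b), op(b, b))  →  h(op(b, b, b, c), op(b, b), op(b, b))
  Sort:  op(h(h(op(b, c, c), op(b, c), op(b, b, c)), op(b, c, c, h(c, c, b)), h(op(b, b, c, c), op(b, b, c, c), op(b, b, b, c))), h(op(b, b, b, c), op(b, b), op(b, b)), h(op(c, c, c, c), op(b, b, c), op(b, b)))
  Put back:  h(op(h(h(op(b, c, c), op(b, c), op(b, b, c)), op(b, c, c, h(c, c, b)), h(op(b, b, c, c), op(b, b, c, c), op(b, b, b, c))), h(op(b, b, b, c), op(b, b), op(b, b)), h(op(c, c, c, c), op(b, b, c), op(b, b))), op(c, h(h(h(c, c, c), op(b, c, c), h(c, b, c)), op(b, b, b, b, c, h(b, c, b)), b)), b)
Right:  h(op(h(op(c, op(c, c), c), op(b, c, b), op(b, b)), h(op(b, b, b, c), op(b, b), op(b, b)), h(h(h(c, b, c), op(c, b), op(b, b, c)), op(c, c, h(c, c, b), b), h(op(b, b, c, c), op(b, b, c, c), op(b, b, c, b)))), op(c, h(h(h(c, c, c), op(op(c, c), b), op(op(c, c), b)), op(op(c, b), b, b, h(b, c, b), b), b)), b)
  Work inside:  op(h(op(c, op(c, c), c), op(b, c, b), op(b, b)), h(op(b, b, b, c), op(b, b), op(b, b)), h(h(h(c, b, c), op(c, b), op(b, b, c)), op(c, c, h(c, c, b), b), h(op(b, b, c, c), op(b, b, c, c), op(b, b, c, b))))
  Inside:  h(op(c, op(c, c), c), op(b, c, b), op(b, b))  →  h(op(c, c, c, c), op(b, b, c), op(b, b))
  Canonicalize subterm:  h(h(h(c, b, c), op(c, b), op(b, b, c)), op(c, c, h(c, c, b), b), h(op(b, b, c, c), op(b, b, c, c), op(b, b, c, b)))  →  h(h(h(c, b, c), op(b, c), op(b, b, c)), op(b, c, c, h(c, c, b)), h(op(b, b, c, c), op(b, b, c, c), op(b, b, b, c)))
  Sort arguments:  op(h(h(h(c, b, c), op(b, c), op(b, b, c)), op(b, c, c, h(c, c, b)), h(op(b, b, c, c), op(b, b, c, c), op(b, b, b, c))), h(op(b, b, b, c), op(b, b), op(b, b)), h(op(c, c, c, c), op(b, b, c), op(b, b)))
  Put back:  h(op(h(h(h(c, b, c), op(b, c), op(b, b, c)), op(b, c, c, h(c, c, b)), h(op(b, b, c, c), op(b, b, c, c), op(b, b, b, c))), h(op(b, b, b, c), op(b, b), op(b, b)), h(op(c, c, c, c), op(b, b, c), op(b, b))), op(c, h(h(h(c, c, c), op(b, c, c), op(b, c, c)), op(b, b, b, b, c, h(b, c, b)), b)), b)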